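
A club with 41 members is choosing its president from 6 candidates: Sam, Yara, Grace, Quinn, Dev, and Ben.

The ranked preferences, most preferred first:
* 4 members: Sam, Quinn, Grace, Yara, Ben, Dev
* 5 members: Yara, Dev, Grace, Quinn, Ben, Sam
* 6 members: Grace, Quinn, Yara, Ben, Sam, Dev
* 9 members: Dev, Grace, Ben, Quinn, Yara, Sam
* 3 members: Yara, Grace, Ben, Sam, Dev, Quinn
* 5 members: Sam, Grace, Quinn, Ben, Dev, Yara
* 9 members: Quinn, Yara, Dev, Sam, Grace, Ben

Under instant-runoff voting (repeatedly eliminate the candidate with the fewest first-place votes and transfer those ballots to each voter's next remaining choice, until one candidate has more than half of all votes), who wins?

Round 1: Sam 9, Yara 8, Grace 6, Quinn 9, Dev 9, Ben 0. Ben eliminated.
Round 2: Sam 9, Yara 8, Grace 6, Quinn 9, Dev 9. Grace eliminated.
Round 3: Sam 9, Yara 8, Quinn 15, Dev 9. Yara eliminated.
Round 4: Sam 12, Quinn 15, Dev 14. Sam eliminated.
Round 5: Quinn 24, Dev 17. Quinn has a majority (≥21).

Quinn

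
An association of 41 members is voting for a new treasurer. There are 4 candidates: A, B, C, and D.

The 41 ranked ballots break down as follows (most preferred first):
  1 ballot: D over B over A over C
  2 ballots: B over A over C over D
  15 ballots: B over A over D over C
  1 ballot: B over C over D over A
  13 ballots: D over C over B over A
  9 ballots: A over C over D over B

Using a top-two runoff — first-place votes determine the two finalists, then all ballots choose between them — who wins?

D

Round 1 first-place votes: A 9, B 18, C 0, D 14. B and D advance.
Runoff: B is ranked above D on 18 ballots, D above B on 23.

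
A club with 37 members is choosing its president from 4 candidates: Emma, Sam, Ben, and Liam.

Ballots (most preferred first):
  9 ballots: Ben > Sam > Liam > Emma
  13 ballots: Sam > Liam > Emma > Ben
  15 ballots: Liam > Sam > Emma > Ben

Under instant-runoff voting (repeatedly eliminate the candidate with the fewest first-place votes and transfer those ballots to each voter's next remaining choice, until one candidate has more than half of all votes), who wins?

Round 1: Emma 0, Sam 13, Ben 9, Liam 15. Emma eliminated.
Round 2: Sam 13, Ben 9, Liam 15. Ben eliminated.
Round 3: Sam 22, Liam 15. Sam has a majority (≥19).

Sam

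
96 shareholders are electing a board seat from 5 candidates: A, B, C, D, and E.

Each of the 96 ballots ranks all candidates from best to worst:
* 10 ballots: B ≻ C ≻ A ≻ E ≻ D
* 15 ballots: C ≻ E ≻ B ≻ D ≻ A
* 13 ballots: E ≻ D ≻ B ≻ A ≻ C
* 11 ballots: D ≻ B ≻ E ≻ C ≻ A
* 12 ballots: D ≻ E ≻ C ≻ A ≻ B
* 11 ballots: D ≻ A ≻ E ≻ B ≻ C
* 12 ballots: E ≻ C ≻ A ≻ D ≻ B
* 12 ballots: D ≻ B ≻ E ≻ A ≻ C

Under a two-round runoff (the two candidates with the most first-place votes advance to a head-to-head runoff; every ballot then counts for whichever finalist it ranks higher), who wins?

Round 1 first-place votes: A 0, B 10, C 15, D 46, E 25. D and E advance.
Runoff: D is ranked above E on 46 ballots, E above D on 50.

E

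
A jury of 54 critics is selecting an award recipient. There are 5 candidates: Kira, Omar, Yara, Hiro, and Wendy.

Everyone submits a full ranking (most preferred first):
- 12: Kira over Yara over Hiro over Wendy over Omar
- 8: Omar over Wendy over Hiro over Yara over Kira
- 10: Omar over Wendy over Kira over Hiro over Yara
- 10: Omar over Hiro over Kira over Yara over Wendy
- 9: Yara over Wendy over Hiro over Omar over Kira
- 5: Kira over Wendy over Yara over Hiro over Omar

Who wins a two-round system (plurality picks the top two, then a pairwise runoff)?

Round 1 first-place votes: Kira 17, Omar 28, Yara 9, Hiro 0, Wendy 0. Omar and Kira advance.
Runoff: Omar is ranked above Kira on 37 ballots, Kira above Omar on 17.

Omar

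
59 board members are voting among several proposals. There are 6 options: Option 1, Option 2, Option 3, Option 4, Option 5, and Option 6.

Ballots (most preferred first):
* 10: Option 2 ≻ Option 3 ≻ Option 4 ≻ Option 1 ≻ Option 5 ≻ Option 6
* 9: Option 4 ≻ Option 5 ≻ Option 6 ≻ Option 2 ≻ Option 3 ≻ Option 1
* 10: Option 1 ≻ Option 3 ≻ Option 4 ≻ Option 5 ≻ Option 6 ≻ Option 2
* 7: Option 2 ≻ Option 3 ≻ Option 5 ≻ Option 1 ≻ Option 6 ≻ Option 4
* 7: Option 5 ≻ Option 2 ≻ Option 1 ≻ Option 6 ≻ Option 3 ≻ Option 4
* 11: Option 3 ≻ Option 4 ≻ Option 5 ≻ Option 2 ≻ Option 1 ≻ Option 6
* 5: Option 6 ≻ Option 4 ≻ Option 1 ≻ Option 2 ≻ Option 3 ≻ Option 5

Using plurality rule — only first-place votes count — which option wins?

First-place votes: Option 1 10, Option 2 17, Option 3 11, Option 4 9, Option 5 7, Option 6 5.

Option 2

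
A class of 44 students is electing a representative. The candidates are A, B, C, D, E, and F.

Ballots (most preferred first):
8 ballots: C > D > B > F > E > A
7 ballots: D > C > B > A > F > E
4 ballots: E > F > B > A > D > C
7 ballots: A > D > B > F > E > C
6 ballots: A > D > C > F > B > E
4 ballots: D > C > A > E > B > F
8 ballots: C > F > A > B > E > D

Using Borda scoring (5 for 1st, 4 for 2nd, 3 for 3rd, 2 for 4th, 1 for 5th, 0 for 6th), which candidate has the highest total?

D

A: 8×0 + 7×2 + 4×2 + 7×5 + 6×5 + 4×3 + 8×3 = 123
B: 8×3 + 7×3 + 4×3 + 7×3 + 6×1 + 4×1 + 8×2 = 104
C: 8×5 + 7×4 + 4×0 + 7×0 + 6×3 + 4×4 + 8×5 = 142
D: 8×4 + 7×5 + 4×1 + 7×4 + 6×4 + 4×5 + 8×0 = 143
E: 8×1 + 7×0 + 4×5 + 7×1 + 6×0 + 4×2 + 8×1 = 51
F: 8×2 + 7×1 + 4×4 + 7×2 + 6×2 + 4×0 + 8×4 = 97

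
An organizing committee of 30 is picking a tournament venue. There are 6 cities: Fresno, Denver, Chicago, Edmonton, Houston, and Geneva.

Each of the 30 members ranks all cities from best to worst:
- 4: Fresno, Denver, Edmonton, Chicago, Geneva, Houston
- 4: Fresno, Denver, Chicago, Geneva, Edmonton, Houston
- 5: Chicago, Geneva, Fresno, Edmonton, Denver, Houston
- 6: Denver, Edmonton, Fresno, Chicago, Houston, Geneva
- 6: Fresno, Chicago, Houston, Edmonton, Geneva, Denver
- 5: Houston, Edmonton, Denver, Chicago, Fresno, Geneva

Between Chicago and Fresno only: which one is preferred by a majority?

Fresno

Chicago is ranked above Fresno on 10 ballots; Fresno above Chicago on 20.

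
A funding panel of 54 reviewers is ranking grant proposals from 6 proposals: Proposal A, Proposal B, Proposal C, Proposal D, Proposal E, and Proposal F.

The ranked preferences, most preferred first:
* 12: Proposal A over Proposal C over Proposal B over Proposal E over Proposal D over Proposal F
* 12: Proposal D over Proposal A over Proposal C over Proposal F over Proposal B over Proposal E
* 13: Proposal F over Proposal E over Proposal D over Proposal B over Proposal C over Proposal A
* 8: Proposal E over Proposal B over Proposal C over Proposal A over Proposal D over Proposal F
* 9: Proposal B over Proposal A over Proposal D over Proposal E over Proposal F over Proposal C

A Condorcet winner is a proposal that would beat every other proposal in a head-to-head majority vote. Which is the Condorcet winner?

Proposal B

Proposal B vs Proposal A: 30–24
Proposal B vs Proposal C: 30–24
Proposal B vs Proposal D: 29–25
Proposal B vs Proposal E: 33–21
Proposal B vs Proposal F: 29–25
Proposal B beats every other proposal.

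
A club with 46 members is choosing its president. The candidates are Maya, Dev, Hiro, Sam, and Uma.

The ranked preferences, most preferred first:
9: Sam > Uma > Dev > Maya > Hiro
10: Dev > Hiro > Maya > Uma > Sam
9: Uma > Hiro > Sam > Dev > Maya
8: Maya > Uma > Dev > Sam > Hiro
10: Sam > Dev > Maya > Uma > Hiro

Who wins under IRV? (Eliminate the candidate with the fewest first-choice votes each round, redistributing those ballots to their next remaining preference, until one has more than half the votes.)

Round 1: Maya 8, Dev 10, Hiro 0, Sam 19, Uma 9. Hiro eliminated.
Round 2: Maya 8, Dev 10, Sam 19, Uma 9. Maya eliminated.
Round 3: Dev 10, Sam 19, Uma 17. Dev eliminated.
Round 4: Sam 19, Uma 27. Uma has a majority (≥24).

Uma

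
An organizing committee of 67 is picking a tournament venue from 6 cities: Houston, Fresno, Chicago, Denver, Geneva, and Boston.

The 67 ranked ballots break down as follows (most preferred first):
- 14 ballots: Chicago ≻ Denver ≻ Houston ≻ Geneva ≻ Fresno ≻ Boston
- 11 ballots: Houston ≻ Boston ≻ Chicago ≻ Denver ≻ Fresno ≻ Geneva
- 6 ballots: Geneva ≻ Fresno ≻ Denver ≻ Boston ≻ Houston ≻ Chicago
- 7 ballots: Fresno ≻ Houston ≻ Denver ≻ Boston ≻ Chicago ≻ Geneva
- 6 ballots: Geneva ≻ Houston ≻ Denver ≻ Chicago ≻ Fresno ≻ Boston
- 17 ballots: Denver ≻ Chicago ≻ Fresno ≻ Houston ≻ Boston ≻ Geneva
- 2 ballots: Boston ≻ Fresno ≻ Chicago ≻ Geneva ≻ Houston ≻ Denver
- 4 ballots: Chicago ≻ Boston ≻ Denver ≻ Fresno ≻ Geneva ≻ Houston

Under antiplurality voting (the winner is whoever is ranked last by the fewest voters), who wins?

Last-place votes: Houston 4, Fresno 0, Chicago 6, Denver 2, Geneva 35, Boston 20.

Fresno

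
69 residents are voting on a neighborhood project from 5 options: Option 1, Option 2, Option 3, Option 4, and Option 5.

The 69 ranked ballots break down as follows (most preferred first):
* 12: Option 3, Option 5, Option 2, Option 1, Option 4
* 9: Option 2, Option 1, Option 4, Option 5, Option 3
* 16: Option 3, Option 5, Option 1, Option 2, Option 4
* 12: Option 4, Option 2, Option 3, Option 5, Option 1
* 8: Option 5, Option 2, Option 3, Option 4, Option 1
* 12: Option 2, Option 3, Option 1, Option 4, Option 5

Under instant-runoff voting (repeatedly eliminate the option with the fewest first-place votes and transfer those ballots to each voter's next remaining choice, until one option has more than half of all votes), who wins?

Round 1: Option 1 0, Option 2 21, Option 3 28, Option 4 12, Option 5 8. Option 1 eliminated.
Round 2: Option 2 21, Option 3 28, Option 4 12, Option 5 8. Option 5 eliminated.
Round 3: Option 2 29, Option 3 28, Option 4 12. Option 4 eliminated.
Round 4: Option 2 41, Option 3 28. Option 2 has a majority (≥35).

Option 2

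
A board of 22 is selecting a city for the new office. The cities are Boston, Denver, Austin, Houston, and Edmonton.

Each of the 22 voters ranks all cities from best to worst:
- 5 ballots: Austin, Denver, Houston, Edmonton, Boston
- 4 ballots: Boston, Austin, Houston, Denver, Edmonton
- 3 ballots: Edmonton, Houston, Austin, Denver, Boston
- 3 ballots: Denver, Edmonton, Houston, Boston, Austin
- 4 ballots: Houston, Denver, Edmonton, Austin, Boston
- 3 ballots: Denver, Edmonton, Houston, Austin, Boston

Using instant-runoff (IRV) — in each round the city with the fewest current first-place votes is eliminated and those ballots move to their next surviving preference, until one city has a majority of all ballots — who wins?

Round 1: Boston 4, Denver 6, Austin 5, Houston 4, Edmonton 3. Edmonton eliminated.
Round 2: Boston 4, Denver 6, Austin 5, Houston 7. Boston eliminated.
Round 3: Denver 6, Austin 9, Houston 7. Denver eliminated.
Round 4: Austin 9, Houston 13. Houston has a majority (≥12).

Houston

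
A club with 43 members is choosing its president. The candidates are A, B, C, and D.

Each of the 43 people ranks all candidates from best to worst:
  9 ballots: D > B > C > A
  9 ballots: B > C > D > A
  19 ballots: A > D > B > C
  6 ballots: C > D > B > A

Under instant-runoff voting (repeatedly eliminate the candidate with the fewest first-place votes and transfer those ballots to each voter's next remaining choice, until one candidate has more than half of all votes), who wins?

Round 1: A 19, B 9, C 6, D 9. C eliminated.
Round 2: A 19, B 9, D 15. B eliminated.
Round 3: A 19, D 24. D has a majority (≥22).

D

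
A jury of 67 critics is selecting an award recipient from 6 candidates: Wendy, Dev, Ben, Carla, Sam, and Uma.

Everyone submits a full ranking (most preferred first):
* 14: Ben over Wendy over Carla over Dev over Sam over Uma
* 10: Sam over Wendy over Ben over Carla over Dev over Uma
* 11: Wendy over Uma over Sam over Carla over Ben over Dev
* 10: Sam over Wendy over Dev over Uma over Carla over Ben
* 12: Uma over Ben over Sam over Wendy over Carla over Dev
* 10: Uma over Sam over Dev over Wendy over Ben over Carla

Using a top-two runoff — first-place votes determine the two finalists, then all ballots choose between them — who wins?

Sam

Round 1 first-place votes: Wendy 11, Dev 0, Ben 14, Carla 0, Sam 20, Uma 22. Uma and Sam advance.
Runoff: Uma is ranked above Sam on 33 ballots, Sam above Uma on 34.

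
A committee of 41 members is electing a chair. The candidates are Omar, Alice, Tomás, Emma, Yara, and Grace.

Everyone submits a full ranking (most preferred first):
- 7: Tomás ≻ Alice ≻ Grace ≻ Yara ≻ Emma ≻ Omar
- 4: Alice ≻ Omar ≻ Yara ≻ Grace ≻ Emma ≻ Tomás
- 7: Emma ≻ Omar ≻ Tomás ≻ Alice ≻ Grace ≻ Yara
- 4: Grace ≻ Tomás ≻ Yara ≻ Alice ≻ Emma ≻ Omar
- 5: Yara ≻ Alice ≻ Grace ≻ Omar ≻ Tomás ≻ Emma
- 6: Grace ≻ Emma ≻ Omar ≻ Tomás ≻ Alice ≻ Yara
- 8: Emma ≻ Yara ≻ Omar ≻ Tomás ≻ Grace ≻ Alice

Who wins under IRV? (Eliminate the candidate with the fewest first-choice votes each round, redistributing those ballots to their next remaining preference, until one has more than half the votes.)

Round 1: Omar 0, Alice 4, Tomás 7, Emma 15, Yara 5, Grace 10. Omar eliminated.
Round 2: Alice 4, Tomás 7, Emma 15, Yara 5, Grace 10. Alice eliminated.
Round 3: Tomás 7, Emma 15, Yara 9, Grace 10. Tomás eliminated.
Round 4: Emma 15, Yara 9, Grace 17. Yara eliminated.
Round 5: Emma 15, Grace 26. Grace has a majority (≥21).

Grace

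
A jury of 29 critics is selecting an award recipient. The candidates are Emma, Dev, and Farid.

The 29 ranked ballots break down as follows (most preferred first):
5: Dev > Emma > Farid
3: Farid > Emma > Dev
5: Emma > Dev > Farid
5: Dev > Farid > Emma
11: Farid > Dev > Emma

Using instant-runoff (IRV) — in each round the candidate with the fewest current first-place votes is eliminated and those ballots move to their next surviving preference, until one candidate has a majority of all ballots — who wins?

Dev

Round 1: Emma 5, Dev 10, Farid 14. Emma eliminated.
Round 2: Dev 15, Farid 14. Dev has a majority (≥15).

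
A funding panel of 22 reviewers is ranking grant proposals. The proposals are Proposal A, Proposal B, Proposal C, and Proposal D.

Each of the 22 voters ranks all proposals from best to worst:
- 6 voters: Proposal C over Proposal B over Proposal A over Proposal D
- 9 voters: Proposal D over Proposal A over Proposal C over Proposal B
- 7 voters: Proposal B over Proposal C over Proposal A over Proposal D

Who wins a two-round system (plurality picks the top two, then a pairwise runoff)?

Round 1 first-place votes: Proposal A 0, Proposal B 7, Proposal C 6, Proposal D 9. Proposal D and Proposal B advance.
Runoff: Proposal D is ranked above Proposal B on 9 ballots, Proposal B above Proposal D on 13.

Proposal B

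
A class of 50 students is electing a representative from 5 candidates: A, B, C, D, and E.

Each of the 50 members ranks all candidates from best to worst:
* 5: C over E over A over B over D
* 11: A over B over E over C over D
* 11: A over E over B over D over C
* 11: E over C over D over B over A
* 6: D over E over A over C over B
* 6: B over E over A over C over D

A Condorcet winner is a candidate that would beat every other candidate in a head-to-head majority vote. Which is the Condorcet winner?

E

E vs A: 28–22
E vs B: 33–17
E vs C: 45–5
E vs D: 44–6
E beats every other candidate.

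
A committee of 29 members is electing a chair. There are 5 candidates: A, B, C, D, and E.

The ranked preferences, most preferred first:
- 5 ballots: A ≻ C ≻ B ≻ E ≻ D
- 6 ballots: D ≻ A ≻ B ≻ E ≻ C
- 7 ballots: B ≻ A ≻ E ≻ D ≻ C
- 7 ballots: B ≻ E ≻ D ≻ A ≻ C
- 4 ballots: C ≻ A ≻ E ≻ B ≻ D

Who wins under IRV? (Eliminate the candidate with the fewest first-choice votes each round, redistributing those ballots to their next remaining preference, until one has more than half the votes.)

A

Round 1: A 5, B 14, C 4, D 6, E 0. E eliminated.
Round 2: A 5, B 14, C 4, D 6. C eliminated.
Round 3: A 9, B 14, D 6. D eliminated.
Round 4: A 15, B 14. A has a majority (≥15).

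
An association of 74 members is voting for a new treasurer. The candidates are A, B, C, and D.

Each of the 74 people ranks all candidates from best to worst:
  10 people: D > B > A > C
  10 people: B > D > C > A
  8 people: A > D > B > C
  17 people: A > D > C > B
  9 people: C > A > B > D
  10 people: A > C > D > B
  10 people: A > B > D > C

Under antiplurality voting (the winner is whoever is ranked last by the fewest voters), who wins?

D

Last-place votes: A 10, B 27, C 28, D 9.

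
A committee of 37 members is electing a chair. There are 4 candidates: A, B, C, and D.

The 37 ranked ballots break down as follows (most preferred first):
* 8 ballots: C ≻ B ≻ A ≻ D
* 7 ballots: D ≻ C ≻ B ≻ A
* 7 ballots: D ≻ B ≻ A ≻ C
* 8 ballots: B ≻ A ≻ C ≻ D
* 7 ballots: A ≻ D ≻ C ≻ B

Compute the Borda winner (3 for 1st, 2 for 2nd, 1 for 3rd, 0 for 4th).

B

A: 8×1 + 7×0 + 7×1 + 8×2 + 7×3 = 52
B: 8×2 + 7×1 + 7×2 + 8×3 + 7×0 = 61
C: 8×3 + 7×2 + 7×0 + 8×1 + 7×1 = 53
D: 8×0 + 7×3 + 7×3 + 8×0 + 7×2 = 56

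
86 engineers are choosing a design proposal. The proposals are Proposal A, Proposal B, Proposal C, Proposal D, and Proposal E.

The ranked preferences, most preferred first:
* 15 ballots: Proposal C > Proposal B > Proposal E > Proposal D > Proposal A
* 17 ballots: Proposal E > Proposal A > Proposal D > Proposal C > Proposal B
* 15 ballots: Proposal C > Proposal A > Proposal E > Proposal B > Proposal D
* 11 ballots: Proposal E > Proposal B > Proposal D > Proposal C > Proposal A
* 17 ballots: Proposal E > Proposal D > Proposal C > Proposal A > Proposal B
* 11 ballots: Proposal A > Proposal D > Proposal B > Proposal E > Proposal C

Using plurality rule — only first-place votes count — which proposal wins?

Proposal E

First-place votes: Proposal A 11, Proposal B 0, Proposal C 30, Proposal D 0, Proposal E 45.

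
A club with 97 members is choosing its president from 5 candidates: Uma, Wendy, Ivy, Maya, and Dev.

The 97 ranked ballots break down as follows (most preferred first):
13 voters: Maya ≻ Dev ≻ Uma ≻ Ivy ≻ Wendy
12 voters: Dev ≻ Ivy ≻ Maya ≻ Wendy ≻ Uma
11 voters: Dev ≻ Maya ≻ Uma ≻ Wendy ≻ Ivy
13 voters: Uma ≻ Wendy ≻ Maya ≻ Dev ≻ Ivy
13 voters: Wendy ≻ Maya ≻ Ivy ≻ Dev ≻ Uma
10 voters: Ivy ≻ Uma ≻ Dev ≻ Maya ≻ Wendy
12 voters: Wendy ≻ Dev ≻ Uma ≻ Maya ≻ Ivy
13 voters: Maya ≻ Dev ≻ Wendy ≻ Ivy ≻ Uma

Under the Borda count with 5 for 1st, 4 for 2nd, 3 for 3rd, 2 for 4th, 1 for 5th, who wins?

Uma: 13×3 + 12×1 + 11×3 + 13×5 + 13×1 + 10×4 + 12×3 + 13×1 = 251
Wendy: 13×1 + 12×2 + 11×2 + 13×4 + 13×5 + 10×1 + 12×5 + 13×3 = 285
Ivy: 13×2 + 12×4 + 11×1 + 13×1 + 13×3 + 10×5 + 12×1 + 13×2 = 225
Maya: 13×5 + 12×3 + 11×4 + 13×3 + 13×4 + 10×2 + 12×2 + 13×5 = 345
Dev: 13×4 + 12×5 + 11×5 + 13×2 + 13×2 + 10×3 + 12×4 + 13×4 = 349

Dev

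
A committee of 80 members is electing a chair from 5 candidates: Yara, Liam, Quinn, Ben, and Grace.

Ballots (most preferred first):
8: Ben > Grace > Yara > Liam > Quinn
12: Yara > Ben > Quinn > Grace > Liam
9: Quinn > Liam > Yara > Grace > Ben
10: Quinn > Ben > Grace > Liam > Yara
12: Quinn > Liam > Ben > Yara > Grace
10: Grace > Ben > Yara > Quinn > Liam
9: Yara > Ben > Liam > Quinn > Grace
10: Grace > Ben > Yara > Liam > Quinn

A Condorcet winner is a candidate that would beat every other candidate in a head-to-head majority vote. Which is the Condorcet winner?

Ben vs Yara: 50–30
Ben vs Liam: 59–21
Ben vs Quinn: 49–31
Ben vs Grace: 51–29
Ben beats every other candidate.

Ben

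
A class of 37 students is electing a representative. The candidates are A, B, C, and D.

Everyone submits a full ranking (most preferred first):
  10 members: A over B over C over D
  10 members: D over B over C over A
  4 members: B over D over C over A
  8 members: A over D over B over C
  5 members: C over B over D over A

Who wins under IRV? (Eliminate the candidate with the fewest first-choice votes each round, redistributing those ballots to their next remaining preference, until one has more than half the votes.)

D

Round 1: A 18, B 4, C 5, D 10. B eliminated.
Round 2: A 18, C 5, D 14. C eliminated.
Round 3: A 18, D 19. D has a majority (≥19).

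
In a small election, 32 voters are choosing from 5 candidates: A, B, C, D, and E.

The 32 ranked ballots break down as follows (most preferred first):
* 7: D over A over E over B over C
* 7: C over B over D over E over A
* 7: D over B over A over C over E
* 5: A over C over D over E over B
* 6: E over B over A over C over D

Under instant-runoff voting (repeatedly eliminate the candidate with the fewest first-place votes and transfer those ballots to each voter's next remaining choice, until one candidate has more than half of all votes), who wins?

Round 1: A 5, B 0, C 7, D 14, E 6. B eliminated.
Round 2: A 5, C 7, D 14, E 6. A eliminated.
Round 3: C 12, D 14, E 6. E eliminated.
Round 4: C 18, D 14. C has a majority (≥17).

C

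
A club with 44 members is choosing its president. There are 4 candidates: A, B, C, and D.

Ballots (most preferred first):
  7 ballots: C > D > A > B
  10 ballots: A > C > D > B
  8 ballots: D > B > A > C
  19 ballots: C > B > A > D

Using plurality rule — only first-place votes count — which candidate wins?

C

First-place votes: A 10, B 0, C 26, D 8.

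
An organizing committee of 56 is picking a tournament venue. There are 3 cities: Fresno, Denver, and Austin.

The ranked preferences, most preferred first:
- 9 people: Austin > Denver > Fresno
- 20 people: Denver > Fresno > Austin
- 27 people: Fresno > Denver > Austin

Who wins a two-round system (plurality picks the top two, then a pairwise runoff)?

Round 1 first-place votes: Fresno 27, Denver 20, Austin 9. Fresno and Denver advance.
Runoff: Fresno is ranked above Denver on 27 ballots, Denver above Fresno on 29.

Denver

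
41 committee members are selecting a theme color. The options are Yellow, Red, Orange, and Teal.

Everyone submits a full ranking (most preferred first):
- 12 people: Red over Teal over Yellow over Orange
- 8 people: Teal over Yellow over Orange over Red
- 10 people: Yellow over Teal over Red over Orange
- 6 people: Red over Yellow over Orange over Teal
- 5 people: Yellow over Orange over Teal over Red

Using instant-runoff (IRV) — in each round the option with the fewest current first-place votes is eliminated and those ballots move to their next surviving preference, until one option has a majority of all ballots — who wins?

Round 1: Yellow 15, Red 18, Orange 0, Teal 8. Orange eliminated.
Round 2: Yellow 15, Red 18, Teal 8. Teal eliminated.
Round 3: Yellow 23, Red 18. Yellow has a majority (≥21).

Yellow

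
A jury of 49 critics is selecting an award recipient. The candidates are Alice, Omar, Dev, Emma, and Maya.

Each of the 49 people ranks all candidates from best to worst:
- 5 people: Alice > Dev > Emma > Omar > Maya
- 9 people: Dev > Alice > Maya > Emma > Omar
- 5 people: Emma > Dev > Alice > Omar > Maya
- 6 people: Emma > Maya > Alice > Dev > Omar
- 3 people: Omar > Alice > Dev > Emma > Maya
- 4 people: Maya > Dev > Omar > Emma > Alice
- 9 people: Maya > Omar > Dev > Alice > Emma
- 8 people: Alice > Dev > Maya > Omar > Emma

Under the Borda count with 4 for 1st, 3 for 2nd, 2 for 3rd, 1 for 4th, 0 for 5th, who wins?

Dev

Alice: 5×4 + 9×3 + 5×2 + 6×2 + 3×3 + 4×0 + 9×1 + 8×4 = 119
Omar: 5×1 + 9×0 + 5×1 + 6×0 + 3×4 + 4×2 + 9×3 + 8×1 = 65
Dev: 5×3 + 9×4 + 5×3 + 6×1 + 3×2 + 4×3 + 9×2 + 8×3 = 132
Emma: 5×2 + 9×1 + 5×4 + 6×4 + 3×1 + 4×1 + 9×0 + 8×0 = 70
Maya: 5×0 + 9×2 + 5×0 + 6×3 + 3×0 + 4×4 + 9×4 + 8×2 = 104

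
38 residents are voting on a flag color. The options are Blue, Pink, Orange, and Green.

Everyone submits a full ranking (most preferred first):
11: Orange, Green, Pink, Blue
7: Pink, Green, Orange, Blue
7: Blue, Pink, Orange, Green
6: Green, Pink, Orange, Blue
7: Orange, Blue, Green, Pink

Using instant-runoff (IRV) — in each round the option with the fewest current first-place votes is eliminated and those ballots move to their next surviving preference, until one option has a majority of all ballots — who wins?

Pink

Round 1: Blue 7, Pink 7, Orange 18, Green 6. Green eliminated.
Round 2: Blue 7, Pink 13, Orange 18. Blue eliminated.
Round 3: Pink 20, Orange 18. Pink has a majority (≥20).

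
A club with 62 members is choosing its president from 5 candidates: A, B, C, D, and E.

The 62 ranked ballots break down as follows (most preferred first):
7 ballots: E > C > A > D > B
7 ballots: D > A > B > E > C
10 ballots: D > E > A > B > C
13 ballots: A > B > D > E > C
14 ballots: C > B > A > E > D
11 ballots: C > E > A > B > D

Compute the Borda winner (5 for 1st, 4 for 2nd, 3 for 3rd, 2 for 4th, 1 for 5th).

A

A: 7×3 + 7×4 + 10×3 + 13×5 + 14×3 + 11×3 = 219
B: 7×1 + 7×3 + 10×2 + 13×4 + 14×4 + 11×2 = 178
C: 7×4 + 7×1 + 10×1 + 13×1 + 14×5 + 11×5 = 183
D: 7×2 + 7×5 + 10×5 + 13×3 + 14×1 + 11×1 = 163
E: 7×5 + 7×2 + 10×4 + 13×2 + 14×2 + 11×4 = 187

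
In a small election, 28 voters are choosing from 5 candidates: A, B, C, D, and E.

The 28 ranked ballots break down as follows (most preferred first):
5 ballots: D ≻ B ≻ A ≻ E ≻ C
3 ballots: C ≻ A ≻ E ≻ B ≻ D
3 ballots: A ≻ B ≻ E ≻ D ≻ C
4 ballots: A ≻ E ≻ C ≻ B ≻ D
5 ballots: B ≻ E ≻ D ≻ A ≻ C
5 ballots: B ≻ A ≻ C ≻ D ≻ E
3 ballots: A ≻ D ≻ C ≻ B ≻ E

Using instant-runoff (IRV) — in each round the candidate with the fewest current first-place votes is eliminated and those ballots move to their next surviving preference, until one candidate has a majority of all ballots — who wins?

Round 1: A 10, B 10, C 3, D 5, E 0. E eliminated.
Round 2: A 10, B 10, C 3, D 5. C eliminated.
Round 3: A 13, B 10, D 5. D eliminated.
Round 4: A 13, B 15. B has a majority (≥15).

B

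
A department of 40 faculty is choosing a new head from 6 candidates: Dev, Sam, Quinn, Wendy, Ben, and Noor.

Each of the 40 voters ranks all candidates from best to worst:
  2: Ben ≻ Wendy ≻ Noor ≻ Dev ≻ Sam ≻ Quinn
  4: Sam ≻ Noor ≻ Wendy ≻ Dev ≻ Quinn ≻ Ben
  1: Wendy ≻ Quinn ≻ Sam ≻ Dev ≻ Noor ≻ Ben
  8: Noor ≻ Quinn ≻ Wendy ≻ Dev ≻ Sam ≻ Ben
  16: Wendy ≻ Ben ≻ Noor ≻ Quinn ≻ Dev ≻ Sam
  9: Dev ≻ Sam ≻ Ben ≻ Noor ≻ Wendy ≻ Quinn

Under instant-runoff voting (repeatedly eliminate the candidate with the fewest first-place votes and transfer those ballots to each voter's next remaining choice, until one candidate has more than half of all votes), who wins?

Round 1: Dev 9, Sam 4, Quinn 0, Wendy 17, Ben 2, Noor 8. Quinn eliminated.
Round 2: Dev 9, Sam 4, Wendy 17, Ben 2, Noor 8. Ben eliminated.
Round 3: Dev 9, Sam 4, Wendy 19, Noor 8. Sam eliminated.
Round 4: Dev 9, Wendy 19, Noor 12. Dev eliminated.
Round 5: Wendy 19, Noor 21. Noor has a majority (≥21).

Noor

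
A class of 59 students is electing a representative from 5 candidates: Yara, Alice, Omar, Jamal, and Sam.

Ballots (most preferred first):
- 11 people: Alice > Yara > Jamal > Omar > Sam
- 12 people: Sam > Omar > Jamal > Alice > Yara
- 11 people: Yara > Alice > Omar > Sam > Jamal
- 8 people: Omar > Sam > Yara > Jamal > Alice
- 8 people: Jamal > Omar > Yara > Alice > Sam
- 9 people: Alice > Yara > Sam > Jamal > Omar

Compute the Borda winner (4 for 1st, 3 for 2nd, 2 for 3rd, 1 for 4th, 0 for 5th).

Yara: 11×3 + 12×0 + 11×4 + 8×2 + 8×2 + 9×3 = 136
Alice: 11×4 + 12×1 + 11×3 + 8×0 + 8×1 + 9×4 = 133
Omar: 11×1 + 12×3 + 11×2 + 8×4 + 8×3 + 9×0 = 125
Jamal: 11×2 + 12×2 + 11×0 + 8×1 + 8×4 + 9×1 = 95
Sam: 11×0 + 12×4 + 11×1 + 8×3 + 8×0 + 9×2 = 101

Yara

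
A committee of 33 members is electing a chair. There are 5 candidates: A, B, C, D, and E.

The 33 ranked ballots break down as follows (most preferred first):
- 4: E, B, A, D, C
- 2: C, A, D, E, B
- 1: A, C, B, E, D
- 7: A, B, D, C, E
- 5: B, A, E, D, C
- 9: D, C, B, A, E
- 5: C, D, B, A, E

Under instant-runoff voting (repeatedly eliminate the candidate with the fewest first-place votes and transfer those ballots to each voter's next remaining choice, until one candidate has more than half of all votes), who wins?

Round 1: A 8, B 5, C 7, D 9, E 4. E eliminated.
Round 2: A 8, B 9, C 7, D 9. C eliminated.
Round 3: A 10, B 9, D 14. B eliminated.
Round 4: A 19, D 14. A has a majority (≥17).

A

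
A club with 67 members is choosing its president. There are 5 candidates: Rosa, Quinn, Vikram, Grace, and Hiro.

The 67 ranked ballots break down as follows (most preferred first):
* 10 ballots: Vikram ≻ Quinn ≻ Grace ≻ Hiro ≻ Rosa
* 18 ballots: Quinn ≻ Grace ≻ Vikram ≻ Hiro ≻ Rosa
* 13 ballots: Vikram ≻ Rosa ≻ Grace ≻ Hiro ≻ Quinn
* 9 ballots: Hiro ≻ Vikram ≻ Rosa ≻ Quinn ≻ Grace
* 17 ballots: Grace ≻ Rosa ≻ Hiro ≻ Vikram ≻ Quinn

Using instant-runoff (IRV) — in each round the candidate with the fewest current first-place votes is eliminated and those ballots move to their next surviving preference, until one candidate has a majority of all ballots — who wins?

Vikram

Round 1: Rosa 0, Quinn 18, Vikram 23, Grace 17, Hiro 9. Rosa eliminated.
Round 2: Quinn 18, Vikram 23, Grace 17, Hiro 9. Hiro eliminated.
Round 3: Quinn 18, Vikram 32, Grace 17. Grace eliminated.
Round 4: Quinn 18, Vikram 49. Vikram has a majority (≥34).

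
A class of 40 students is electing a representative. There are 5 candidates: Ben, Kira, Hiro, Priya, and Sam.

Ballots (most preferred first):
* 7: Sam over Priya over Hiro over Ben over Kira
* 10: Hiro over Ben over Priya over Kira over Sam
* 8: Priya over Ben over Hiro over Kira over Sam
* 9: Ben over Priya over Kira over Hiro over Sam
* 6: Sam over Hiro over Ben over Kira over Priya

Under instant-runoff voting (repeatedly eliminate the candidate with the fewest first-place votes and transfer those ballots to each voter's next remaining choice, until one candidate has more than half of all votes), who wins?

Round 1: Ben 9, Kira 0, Hiro 10, Priya 8, Sam 13. Kira eliminated.
Round 2: Ben 9, Hiro 10, Priya 8, Sam 13. Priya eliminated.
Round 3: Ben 17, Hiro 10, Sam 13. Hiro eliminated.
Round 4: Ben 27, Sam 13. Ben has a majority (≥21).

Ben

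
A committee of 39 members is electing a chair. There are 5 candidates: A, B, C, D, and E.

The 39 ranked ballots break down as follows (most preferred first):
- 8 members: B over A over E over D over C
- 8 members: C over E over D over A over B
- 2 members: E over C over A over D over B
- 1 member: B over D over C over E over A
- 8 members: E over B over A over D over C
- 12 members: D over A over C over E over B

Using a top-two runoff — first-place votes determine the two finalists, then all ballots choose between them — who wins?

Round 1 first-place votes: A 0, B 9, C 8, D 12, E 10. D and E advance.
Runoff: D is ranked above E on 13 ballots, E above D on 26.

E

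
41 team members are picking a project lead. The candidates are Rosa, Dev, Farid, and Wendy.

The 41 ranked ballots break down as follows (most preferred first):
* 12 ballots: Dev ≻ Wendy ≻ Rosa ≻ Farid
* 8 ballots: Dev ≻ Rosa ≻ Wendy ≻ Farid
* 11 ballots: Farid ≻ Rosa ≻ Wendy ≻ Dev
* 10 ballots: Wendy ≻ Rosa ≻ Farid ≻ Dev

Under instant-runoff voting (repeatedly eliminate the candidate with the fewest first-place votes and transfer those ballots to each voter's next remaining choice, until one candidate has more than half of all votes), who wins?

Round 1: Rosa 0, Dev 20, Farid 11, Wendy 10. Rosa eliminated.
Round 2: Dev 20, Farid 11, Wendy 10. Wendy eliminated.
Round 3: Dev 20, Farid 21. Farid has a majority (≥21).

Farid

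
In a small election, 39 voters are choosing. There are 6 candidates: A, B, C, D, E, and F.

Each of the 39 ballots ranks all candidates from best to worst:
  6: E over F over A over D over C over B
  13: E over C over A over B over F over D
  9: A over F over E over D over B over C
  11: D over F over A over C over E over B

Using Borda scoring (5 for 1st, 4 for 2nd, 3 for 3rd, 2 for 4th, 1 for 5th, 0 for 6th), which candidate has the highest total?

A: 6×3 + 13×3 + 9×5 + 11×3 = 135
B: 6×0 + 13×2 + 9×1 + 11×0 = 35
C: 6×1 + 13×4 + 9×0 + 11×2 = 80
D: 6×2 + 13×0 + 9×2 + 11×5 = 85
E: 6×5 + 13×5 + 9×3 + 11×1 = 133
F: 6×4 + 13×1 + 9×4 + 11×4 = 117

A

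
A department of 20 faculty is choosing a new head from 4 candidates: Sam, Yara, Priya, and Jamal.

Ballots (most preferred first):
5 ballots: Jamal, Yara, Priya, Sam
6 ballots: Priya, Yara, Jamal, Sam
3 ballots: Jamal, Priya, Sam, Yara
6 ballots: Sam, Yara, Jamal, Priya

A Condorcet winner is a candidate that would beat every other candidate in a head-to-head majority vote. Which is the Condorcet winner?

Yara

Yara vs Sam: 11–9
Yara vs Priya: 11–9
Yara vs Jamal: 12–8
Yara beats every other candidate.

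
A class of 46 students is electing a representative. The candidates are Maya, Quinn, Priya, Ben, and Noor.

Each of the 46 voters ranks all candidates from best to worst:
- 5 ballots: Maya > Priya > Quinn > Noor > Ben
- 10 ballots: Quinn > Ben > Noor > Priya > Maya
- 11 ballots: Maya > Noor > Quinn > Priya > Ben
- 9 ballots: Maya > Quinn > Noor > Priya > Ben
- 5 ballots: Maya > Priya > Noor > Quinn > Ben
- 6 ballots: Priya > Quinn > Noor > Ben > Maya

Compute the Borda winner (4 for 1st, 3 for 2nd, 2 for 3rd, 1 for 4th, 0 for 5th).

Maya: 5×4 + 10×0 + 11×4 + 9×4 + 5×4 + 6×0 = 120
Quinn: 5×2 + 10×4 + 11×2 + 9×3 + 5×1 + 6×3 = 122
Priya: 5×3 + 10×1 + 11×1 + 9×1 + 5×3 + 6×4 = 84
Ben: 5×0 + 10×3 + 11×0 + 9×0 + 5×0 + 6×1 = 36
Noor: 5×1 + 10×2 + 11×3 + 9×2 + 5×2 + 6×2 = 98

Quinn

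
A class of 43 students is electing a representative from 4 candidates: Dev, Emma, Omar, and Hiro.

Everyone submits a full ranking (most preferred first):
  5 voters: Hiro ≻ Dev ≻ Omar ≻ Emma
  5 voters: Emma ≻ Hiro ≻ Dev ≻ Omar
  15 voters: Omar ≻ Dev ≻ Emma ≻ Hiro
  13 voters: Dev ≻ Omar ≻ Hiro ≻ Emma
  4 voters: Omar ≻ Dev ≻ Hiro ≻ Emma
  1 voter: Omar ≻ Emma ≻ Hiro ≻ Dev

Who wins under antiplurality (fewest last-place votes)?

Last-place votes: Dev 1, Emma 22, Omar 5, Hiro 15.

Dev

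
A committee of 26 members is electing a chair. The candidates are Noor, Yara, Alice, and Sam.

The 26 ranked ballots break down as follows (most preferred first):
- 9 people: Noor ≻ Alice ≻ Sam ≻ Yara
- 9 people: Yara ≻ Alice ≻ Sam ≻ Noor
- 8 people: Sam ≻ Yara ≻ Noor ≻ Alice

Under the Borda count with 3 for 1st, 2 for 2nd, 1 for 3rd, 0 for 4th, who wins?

Noor: 9×3 + 9×0 + 8×1 = 35
Yara: 9×0 + 9×3 + 8×2 = 43
Alice: 9×2 + 9×2 + 8×0 = 36
Sam: 9×1 + 9×1 + 8×3 = 42

Yara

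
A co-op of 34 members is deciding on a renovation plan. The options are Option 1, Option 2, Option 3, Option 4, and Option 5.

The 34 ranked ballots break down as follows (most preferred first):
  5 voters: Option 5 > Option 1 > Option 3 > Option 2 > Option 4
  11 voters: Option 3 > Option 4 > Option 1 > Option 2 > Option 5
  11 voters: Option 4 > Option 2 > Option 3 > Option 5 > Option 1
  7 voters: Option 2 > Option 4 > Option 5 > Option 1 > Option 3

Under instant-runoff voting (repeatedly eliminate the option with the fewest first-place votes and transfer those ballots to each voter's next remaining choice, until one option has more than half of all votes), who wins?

Option 4

Round 1: Option 1 0, Option 2 7, Option 3 11, Option 4 11, Option 5 5. Option 1 eliminated.
Round 2: Option 2 7, Option 3 11, Option 4 11, Option 5 5. Option 5 eliminated.
Round 3: Option 2 7, Option 3 16, Option 4 11. Option 2 eliminated.
Round 4: Option 3 16, Option 4 18. Option 4 has a majority (≥18).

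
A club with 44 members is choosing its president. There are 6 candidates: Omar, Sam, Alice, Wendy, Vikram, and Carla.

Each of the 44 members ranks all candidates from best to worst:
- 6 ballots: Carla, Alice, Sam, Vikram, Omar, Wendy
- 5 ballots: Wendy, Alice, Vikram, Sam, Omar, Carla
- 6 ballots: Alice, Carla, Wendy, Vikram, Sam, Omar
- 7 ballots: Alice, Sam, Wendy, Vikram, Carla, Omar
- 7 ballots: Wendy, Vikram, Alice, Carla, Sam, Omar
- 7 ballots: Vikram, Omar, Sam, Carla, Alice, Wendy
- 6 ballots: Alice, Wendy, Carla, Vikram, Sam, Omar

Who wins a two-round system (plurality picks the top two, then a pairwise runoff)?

Round 1 first-place votes: Omar 0, Sam 0, Alice 19, Wendy 12, Vikram 7, Carla 6. Alice and Wendy advance.
Runoff: Alice is ranked above Wendy on 32 ballots, Wendy above Alice on 12.

Alice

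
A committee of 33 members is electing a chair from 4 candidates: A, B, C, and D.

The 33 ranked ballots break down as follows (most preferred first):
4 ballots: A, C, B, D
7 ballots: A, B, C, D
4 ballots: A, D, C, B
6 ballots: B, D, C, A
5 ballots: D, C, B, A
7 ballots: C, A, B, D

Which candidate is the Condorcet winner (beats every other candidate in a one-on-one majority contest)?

C vs A: 18–15
C vs B: 20–13
C vs D: 18–15
C beats every other candidate.

C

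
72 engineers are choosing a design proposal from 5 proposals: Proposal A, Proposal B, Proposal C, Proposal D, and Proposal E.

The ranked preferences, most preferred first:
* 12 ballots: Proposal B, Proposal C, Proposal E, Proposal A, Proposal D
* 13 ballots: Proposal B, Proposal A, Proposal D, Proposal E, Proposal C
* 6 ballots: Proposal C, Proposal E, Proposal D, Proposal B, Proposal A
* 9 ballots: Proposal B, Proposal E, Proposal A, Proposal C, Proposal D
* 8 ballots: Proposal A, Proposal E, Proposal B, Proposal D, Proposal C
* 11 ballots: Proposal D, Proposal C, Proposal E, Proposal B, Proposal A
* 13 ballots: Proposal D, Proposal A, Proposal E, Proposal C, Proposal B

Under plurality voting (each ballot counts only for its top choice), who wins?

First-place votes: Proposal A 8, Proposal B 34, Proposal C 6, Proposal D 24, Proposal E 0.

Proposal B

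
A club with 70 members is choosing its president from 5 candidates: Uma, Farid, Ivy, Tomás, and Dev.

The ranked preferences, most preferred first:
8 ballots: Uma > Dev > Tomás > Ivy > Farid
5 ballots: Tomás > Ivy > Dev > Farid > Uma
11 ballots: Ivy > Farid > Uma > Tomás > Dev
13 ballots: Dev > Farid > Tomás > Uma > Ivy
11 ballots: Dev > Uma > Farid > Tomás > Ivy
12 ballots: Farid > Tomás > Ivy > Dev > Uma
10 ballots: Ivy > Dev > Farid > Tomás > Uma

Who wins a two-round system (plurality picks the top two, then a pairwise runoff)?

Ivy

Round 1 first-place votes: Uma 8, Farid 12, Ivy 21, Tomás 5, Dev 24. Dev and Ivy advance.
Runoff: Dev is ranked above Ivy on 32 ballots, Ivy above Dev on 38.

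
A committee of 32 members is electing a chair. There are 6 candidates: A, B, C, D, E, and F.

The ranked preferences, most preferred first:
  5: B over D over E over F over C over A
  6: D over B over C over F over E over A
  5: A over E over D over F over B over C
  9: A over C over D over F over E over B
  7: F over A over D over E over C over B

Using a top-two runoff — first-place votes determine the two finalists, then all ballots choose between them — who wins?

Round 1 first-place votes: A 14, B 5, C 0, D 6, E 0, F 7. A and F advance.
Runoff: A is ranked above F on 14 ballots, F above A on 18.

F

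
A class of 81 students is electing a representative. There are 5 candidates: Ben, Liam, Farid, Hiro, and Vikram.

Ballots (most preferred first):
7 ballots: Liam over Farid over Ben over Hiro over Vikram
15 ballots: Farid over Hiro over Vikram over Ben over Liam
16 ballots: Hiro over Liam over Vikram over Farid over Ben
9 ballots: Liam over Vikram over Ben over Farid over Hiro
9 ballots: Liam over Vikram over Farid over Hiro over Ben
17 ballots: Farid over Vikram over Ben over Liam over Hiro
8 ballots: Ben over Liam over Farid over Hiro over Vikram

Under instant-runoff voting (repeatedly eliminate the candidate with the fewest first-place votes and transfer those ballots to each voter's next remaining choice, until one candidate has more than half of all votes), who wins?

Liam

Round 1: Ben 8, Liam 25, Farid 32, Hiro 16, Vikram 0. Vikram eliminated.
Round 2: Ben 8, Liam 25, Farid 32, Hiro 16. Ben eliminated.
Round 3: Liam 33, Farid 32, Hiro 16. Hiro eliminated.
Round 4: Liam 49, Farid 32. Liam has a majority (≥41).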